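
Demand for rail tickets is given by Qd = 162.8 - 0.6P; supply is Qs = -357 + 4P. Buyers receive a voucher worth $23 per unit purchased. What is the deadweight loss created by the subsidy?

Deadweight loss = $138

Pre-subsidy: 162.8 - 0.6P = -357 + 4P gives P* = 113, Q* = 95.
With the rebate, buyers effectively pay Pb = Ps − 23, where Ps is the price sellers receive.
Demand in terms of Ps becomes Qd = 162.8 − 0.6(Ps − 23) = 176.6 - 0.6Ps. Setting this equal to supply: 176.6 - 0.6Ps = -357 + 4Ps, so Ps = 116.
Buyers pay Pb = 116 − 23 = 93; Q' = -357 + 4·116 = 107.
The subsidy expands output by 107 − 95 = 12 past the efficient level; on those units the gap between marginal cost and willingness to pay runs from 0 up to 23.
DWL = ½ × 23 × 12 = 138.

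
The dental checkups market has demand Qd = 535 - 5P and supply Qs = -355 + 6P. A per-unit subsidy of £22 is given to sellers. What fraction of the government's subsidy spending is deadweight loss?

DWL / government spending = 66/419

Pre-subsidy: 535 - 5P = -355 + 6P gives P* = 890/11, Q* = 1435/11.
With the subsidy, sellers receive Ps = Pb + 22 for each unit, where Pb is the price buyers pay.
Supply in terms of Pb becomes Qs = -355 + 6(Pb + 22) = -223 + 6Pb. Setting this equal to demand: 535 - 5Pb = -223 + 6Pb, so Pb = 758/11.
Sellers receive Ps = 758/11 + 22 = 1000/11; Q' = 535 − 5·(758/11) = 2095/11.
ΔCS = ½(1435/11 + 2095/11)(890/11 − 758/11) = 21180/11; ΔPS = ½(1435/11 + 2095/11)(1000/11 − 890/11) = 17650/11.
Government spending = 22 × 2095/11 = 4190.
DWL = ½ × 22 × (2095/11 − 1435/11) = 660; fraction = 660 / 4190 = 66/419.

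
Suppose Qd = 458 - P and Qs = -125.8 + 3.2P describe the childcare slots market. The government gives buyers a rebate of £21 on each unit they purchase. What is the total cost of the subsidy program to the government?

Government cost = £7035

Pre-subsidy: 458 - P = -125.8 + 3.2P gives P* = 139, Q* = 319.
With the rebate, buyers effectively pay Pb = Ps − 21, where Ps is the price sellers receive.
Demand in terms of Ps becomes Qd = 458 − 1(Ps − 21) = 479 - Ps. Setting this equal to supply: 479 - Ps = -125.8 + 3.2Ps, so Ps = 144.
Buyers pay Pb = 144 − 21 = 123; Q' = -125.8 + 3.2·144 = 335.
Government outlay = subsidy × quantity = 21 × 335 = 7035.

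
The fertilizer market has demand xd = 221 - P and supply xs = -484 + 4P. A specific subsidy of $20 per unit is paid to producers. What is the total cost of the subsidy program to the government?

Government cost = $1920

Pre-subsidy: 221 - P = -484 + 4P gives P* = 141, x* = 80.
With the subsidy, sellers receive Ps = Pb + 20 for each unit, where Pb is the price buyers pay.
Supply in terms of Pb becomes xs = -484 + 4(Pb + 20) = -404 + 4Pb. Setting this equal to demand: 221 - Pb = -404 + 4Pb, so Pb = 125.
Sellers receive Ps = 125 + 20 = 145; x' = 221 − 1·125 = 96.
Government outlay = subsidy × quantity = 20 × 96 = 1920.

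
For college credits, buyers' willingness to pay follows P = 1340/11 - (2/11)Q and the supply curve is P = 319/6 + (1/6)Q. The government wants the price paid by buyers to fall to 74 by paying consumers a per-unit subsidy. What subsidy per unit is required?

At a buyer price of 74, quantity demanded is 670 − 5.5·74 = 263.
Sellers supply 263 only when they receive Ps = 319/6 + (1/6)·263 = 97.
s = Ps − Pb = 97 − 74 = 23.

Required subsidy s = 23 per unit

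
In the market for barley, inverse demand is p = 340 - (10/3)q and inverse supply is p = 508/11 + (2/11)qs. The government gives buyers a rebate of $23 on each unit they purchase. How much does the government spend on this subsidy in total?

Pre-subsidy: 340 - (10/3)q = 508/11 + (2/11)q gives q* = 2424/29 and p* = 1780/29.
With the rebate, buyers effectively pay pb = ps − 23, where ps is the price sellers receive.
On the curves, pb = 340 - (10/3)q and ps = 508/11 + (2/11)q; the wedge ps − pb = 23 gives 508/11 + (2/11)q − (340 - (10/3)q) = 23, so q' = 10455/116.
Then pb = 340 − (10/3)·(10455/116) = 2295/58 and ps = 508/11 + (2/11)·(10455/116) = 3629/58.
Government outlay = subsidy × quantity = 23 × 10455/116 = 240465/116.

Government cost = 240465/116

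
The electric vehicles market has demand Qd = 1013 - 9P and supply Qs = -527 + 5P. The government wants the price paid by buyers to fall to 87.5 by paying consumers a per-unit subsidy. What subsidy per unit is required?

Required subsidy s = 63 per unit

At a buyer price of 87.5, quantity demanded is 1013 − 9·87.5 = 225.5.
Sellers supply 225.5 only when they receive Ps with -527 + 5·Ps = 225.5, i.e. Ps = 150.5.
s = Ps − Pb = 150.5 − 87.5 = 63.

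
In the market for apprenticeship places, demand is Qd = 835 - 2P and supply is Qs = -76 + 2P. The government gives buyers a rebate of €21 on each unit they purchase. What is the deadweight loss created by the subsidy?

Pre-subsidy: 835 - 2P = -76 + 2P gives P* = 227.75, Q* = 379.5.
With the rebate, buyers effectively pay Pb = Ps − 21, where Ps is the price sellers receive.
Demand in terms of Ps becomes Qd = 835 − 2(Ps − 21) = 877 - 2Ps. Setting this equal to supply: 877 - 2Ps = -76 + 2Ps, so Ps = 238.25.
Buyers pay Pb = 238.25 − 21 = 217.25; Q' = -76 + 2·238.25 = 400.5.
The subsidy expands output by 400.5 − 379.5 = 21 past the efficient level; on those units the gap between marginal cost and willingness to pay runs from 0 up to 21.
DWL = ½ × 21 × 21 = 220.5.

Deadweight loss = €220.5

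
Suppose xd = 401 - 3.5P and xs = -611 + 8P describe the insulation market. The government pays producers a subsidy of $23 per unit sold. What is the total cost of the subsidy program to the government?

Government cost = $3427

Pre-subsidy: 401 - 3.5P = -611 + 8P gives P* = 88, x* = 93.
With the subsidy, sellers receive Ps = Pb + 23 for each unit, where Pb is the price buyers pay.
Supply in terms of Pb becomes xs = -611 + 8(Pb + 23) = -427 + 8Pb. Setting this equal to demand: 401 - 3.5Pb = -427 + 8Pb, so Pb = 72.
Sellers receive Ps = 72 + 23 = 95; x' = 401 − 3.5·72 = 149.
Government outlay = subsidy × quantity = 23 × 149 = 3427.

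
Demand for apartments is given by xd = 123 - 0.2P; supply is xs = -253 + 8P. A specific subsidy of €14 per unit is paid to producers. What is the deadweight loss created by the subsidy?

Pre-subsidy: 123 - 0.2P = -253 + 8P gives P* = 1880/41, x* = 4667/41.
With the subsidy, sellers receive Ps = Pb + 14 for each unit, where Pb is the price buyers pay.
Supply in terms of Pb becomes xs = -253 + 8(Pb + 14) = -141 + 8Pb. Setting this equal to demand: 123 - 0.2Pb = -141 + 8Pb, so Pb = 1320/41.
Sellers receive Ps = 1320/41 + 14 = 1894/41; x' = 123 − 0.2·(1320/41) = 4779/41.
The subsidy expands output by 4779/41 − 4667/41 = 112/41 past the efficient level; on those units the gap between marginal cost and willingness to pay runs from 0 up to 14.
DWL = ½ × 14 × 112/41 = 784/41.

Deadweight loss = 784/41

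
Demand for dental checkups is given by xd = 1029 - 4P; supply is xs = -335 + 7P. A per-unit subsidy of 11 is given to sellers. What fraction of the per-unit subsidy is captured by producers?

Pre-subsidy: 1029 - 4P = -335 + 7P gives P* = 124, x* = 533.
With the subsidy, sellers receive Ps = Pb + 11 for each unit, where Pb is the price buyers pay.
Supply in terms of Pb becomes xs = -335 + 7(Pb + 11) = -258 + 7Pb. Setting this equal to demand: 1029 - 4Pb = -258 + 7Pb, so Pb = 117.
Sellers receive Ps = 117 + 11 = 128; x' = 1029 − 4·117 = 561.
Buyers' price falls by P* − Pb = 124 − 117 = 7; sellers' price rises by Ps − P* = 128 − 124 = 4.
So producers capture 4/11 = 4/11 of each unit of subsidy.

Producer share = 4/11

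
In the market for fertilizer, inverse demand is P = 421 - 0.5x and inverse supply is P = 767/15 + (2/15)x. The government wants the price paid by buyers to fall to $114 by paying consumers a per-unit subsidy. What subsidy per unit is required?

At a buyer price of 114, quantity demanded is 842 − 2·114 = 614.
Sellers supply 614 only when they receive Ps = 767/15 + (2/15)·614 = 133.
s = Ps − Pb = 133 − 114 = 19.

Required subsidy s = $19 per unit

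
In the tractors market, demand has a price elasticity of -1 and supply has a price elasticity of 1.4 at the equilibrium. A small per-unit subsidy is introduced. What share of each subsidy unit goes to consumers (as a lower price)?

For a small subsidy around the equilibrium, the benefit split depends on the relative slopes, which at a point are proportional to the elasticities.
Buyer share = εs/(εs + |εd|) = 1.4/(1.4 + 1) = 7/12; seller share = |εd|/(εs + |εd|) = 5/12.

Consumer share = 7/12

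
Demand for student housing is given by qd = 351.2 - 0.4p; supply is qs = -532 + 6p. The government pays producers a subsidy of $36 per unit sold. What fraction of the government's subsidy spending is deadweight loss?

Pre-subsidy: 351.2 - 0.4p = -532 + 6p gives p* = 138, q* = 296.
With the subsidy, sellers receive ps = pb + 36 for each unit, where pb is the price buyers pay.
Supply in terms of pb becomes qs = -532 + 6(pb + 36) = -316 + 6pb. Setting this equal to demand: 351.2 - 0.4pb = -316 + 6pb, so pb = 104.25.
Sellers receive ps = 104.25 + 36 = 140.25; q' = 351.2 − 0.4·104.25 = 309.5.
ΔCS = ½(296 + 309.5)(138 − 104.25) = 10217.8125; ΔPS = ½(296 + 309.5)(140.25 − 138) = 681.1875.
Government spending = 36 × 309.5 = 11142.
DWL = ½ × 36 × (309.5 − 296) = 243; fraction = 243 / 11142 = 27/1238.

DWL / government spending = 27/1238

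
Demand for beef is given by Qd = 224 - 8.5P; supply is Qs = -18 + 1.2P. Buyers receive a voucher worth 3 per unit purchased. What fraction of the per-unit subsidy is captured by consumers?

Pre-subsidy: 224 - 8.5P = -18 + 1.2P gives P* = 2420/97, Q* = 1158/97.
With the rebate, buyers effectively pay Pb = Ps − 3, where Ps is the price sellers receive.
Demand in terms of Ps becomes Qd = 224 − 8.5(Ps − 3) = 249.5 - 8.5Ps. Setting this equal to supply: 249.5 - 8.5Ps = -18 + 1.2Ps, so Ps = 2675/97.
Buyers pay Pb = 2675/97 − 3 = 2384/97; Q' = -18 + 1.2·(2675/97) = 1464/97.
Buyers' price falls by P* − Pb = 2420/97 − 2384/97 = 36/97; sellers' price rises by Ps − P* = 2675/97 − 2420/97 = 255/97.
So consumers capture (36/97)/3 = 12/97 of each unit of subsidy.

Consumer share = 12/97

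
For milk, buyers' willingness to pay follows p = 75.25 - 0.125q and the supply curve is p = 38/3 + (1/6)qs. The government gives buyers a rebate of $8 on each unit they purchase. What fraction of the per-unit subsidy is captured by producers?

Pre-subsidy: 75.25 - 0.125q = 38/3 + (1/6)q gives q* = 1502/7 and p* = 339/7.
With the rebate, buyers effectively pay pb = ps − 8, where ps is the price sellers receive.
On the curves, pb = 75.25 - 0.125q and ps = 38/3 + (1/6)q; the wedge ps − pb = 8 gives 38/3 + (1/6)q − (75.25 - 0.125q) = 8, so q' = 242.
Then pb = 75.25 − 0.125·242 = 45 and ps = 38/3 + (1/6)·242 = 53.
Buyers' price falls by p* − pb = 339/7 − 45 = 24/7; sellers' price rises by ps − p* = 53 − 339/7 = 32/7.
So producers capture (32/7)/8 = 4/7 of each unit of subsidy.

Producer share = 4/7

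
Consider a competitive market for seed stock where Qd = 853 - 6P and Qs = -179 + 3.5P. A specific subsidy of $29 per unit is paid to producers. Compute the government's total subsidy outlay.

Pre-subsidy: 853 - 6P = -179 + 3.5P gives P* = 2064/19, Q* = 3823/19.
With the subsidy, sellers receive Ps = Pb + 29 for each unit, where Pb is the price buyers pay.
Supply in terms of Pb becomes Qs = -179 + 3.5(Pb + 29) = -77.5 + 3.5Pb. Setting this equal to demand: 853 - 6Pb = -77.5 + 3.5Pb, so Pb = 1861/19.
Sellers receive Ps = 1861/19 + 29 = 2412/19; Q' = 853 − 6·(1861/19) = 5041/19.
Government outlay = subsidy × quantity = 29 × 5041/19 = 146189/19.

Government cost = 146189/19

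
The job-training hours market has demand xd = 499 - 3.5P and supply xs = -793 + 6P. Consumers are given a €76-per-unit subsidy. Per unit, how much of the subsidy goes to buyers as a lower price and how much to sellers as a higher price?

Buyers gain €48 per unit; sellers gain €28 per unit

Pre-subsidy: 499 - 3.5P = -793 + 6P gives P* = 136, x* = 23.
With the rebate, buyers effectively pay Pb = Ps − 76, where Ps is the price sellers receive.
Demand in terms of Ps becomes xd = 499 − 3.5(Ps − 76) = 765 - 3.5Ps. Setting this equal to supply: 765 - 3.5Ps = -793 + 6Ps, so Ps = 164.
Buyers pay Pb = 164 − 76 = 88; x' = -793 + 6·164 = 191.
Buyers' price falls by P* − Pb = 136 − 88 = 48; sellers' price rises by Ps − P* = 164 − 136 = 28.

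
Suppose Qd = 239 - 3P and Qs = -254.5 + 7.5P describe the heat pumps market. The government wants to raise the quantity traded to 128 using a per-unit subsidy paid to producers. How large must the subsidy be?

At Q = 128, invert demand for the buyer price: Pb = (239 − 128)/3 = 37; invert supply for the seller price: Ps = (128 − (-254.5))/7.5 = 51.
The subsidy must fill the gap: s = Ps − Pb = 51 − 37 = 14.

Required subsidy s = 14 per unit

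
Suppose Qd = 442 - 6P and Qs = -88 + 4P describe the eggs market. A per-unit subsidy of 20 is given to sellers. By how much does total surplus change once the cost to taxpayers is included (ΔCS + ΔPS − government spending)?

Net change in total surplus = -480

Pre-subsidy: 442 - 6P = -88 + 4P gives P* = 53, Q* = 124.
With the subsidy, sellers receive Ps = Pb + 20 for each unit, where Pb is the price buyers pay.
Supply in terms of Pb becomes Qs = -88 + 4(Pb + 20) = -8 + 4Pb. Setting this equal to demand: 442 - 6Pb = -8 + 4Pb, so Pb = 45.
Sellers receive Ps = 45 + 20 = 65; Q' = 442 − 6·45 = 172.
ΔCS = ½(124 + 172)(53 − 45) = 1184; ΔPS = ½(124 + 172)(65 − 53) = 1776.
Government spending = 20 × 172 = 3440.
Net change = 1184 + 1776 − 3440 = -480. The loss equals the DWL triangle ½·20·48.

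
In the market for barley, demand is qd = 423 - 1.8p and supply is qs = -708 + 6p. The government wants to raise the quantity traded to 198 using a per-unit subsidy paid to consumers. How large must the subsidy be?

Required subsidy s = 26 per unit

At q = 198, invert demand for the buyer price: pb = (423 − 198)/1.8 = 125; invert supply for the seller price: ps = (198 − (-708))/6 = 151.
The subsidy must fill the gap: s = ps − pb = 151 − 125 = 26.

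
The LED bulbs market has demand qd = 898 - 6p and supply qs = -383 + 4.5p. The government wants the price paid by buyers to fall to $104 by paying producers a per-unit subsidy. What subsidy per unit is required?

At a buyer price of 104, quantity demanded is 898 − 6·104 = 274.
Sellers supply 274 only when they receive ps with -383 + 4.5·ps = 274, i.e. ps = 146.
s = ps − pb = 146 − 104 = 42.

Required subsidy s = $42 per unit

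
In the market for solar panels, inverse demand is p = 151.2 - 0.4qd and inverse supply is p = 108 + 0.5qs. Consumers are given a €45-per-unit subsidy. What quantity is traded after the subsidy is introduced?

q' = 98

Pre-subsidy: 151.2 - 0.4q = 108 + 0.5q gives q* = 48 and p* = 132.
With the rebate, buyers effectively pay pb = ps − 45, where ps is the price sellers receive.
On the curves, pb = 151.2 - 0.4q and ps = 108 + 0.5q; the wedge ps − pb = 45 gives 108 + 0.5q − (151.2 - 0.4q) = 45, so q' = 98.
Then pb = 151.2 − 0.4·98 = 112 and ps = 108 + 0.5·98 = 157.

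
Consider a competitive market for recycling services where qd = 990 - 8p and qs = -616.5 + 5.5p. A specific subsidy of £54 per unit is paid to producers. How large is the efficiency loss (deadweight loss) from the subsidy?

Deadweight loss = £4752

Pre-subsidy: 990 - 8p = -616.5 + 5.5p gives p* = 119, q* = 38.
With the subsidy, sellers receive ps = pb + 54 for each unit, where pb is the price buyers pay.
Supply in terms of pb becomes qs = -616.5 + 5.5(pb + 54) = -319.5 + 5.5pb. Setting this equal to demand: 990 - 8pb = -319.5 + 5.5pb, so pb = 97.
Sellers receive ps = 97 + 54 = 151; q' = 990 − 8·97 = 214.
The subsidy expands output by 214 − 38 = 176 past the efficient level; on those units the gap between marginal cost and willingness to pay runs from 0 up to 54.
DWL = ½ × 54 × 176 = 4752.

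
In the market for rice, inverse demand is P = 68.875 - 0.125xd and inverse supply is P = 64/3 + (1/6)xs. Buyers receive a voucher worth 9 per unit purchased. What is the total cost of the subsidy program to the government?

Government cost = 12213/7

Pre-subsidy: 68.875 - 0.125x = 64/3 + (1/6)x gives x* = 163 and P* = 48.5.
With the rebate, buyers effectively pay Pb = Ps − 9, where Ps is the price sellers receive.
On the curves, Pb = 68.875 - 0.125x and Ps = 64/3 + (1/6)x; the wedge Ps − Pb = 9 gives 64/3 + (1/6)x − (68.875 - 0.125x) = 9, so x' = 1357/7.
Then Pb = 68.875 − 0.125·(1357/7) = 625/14 and Ps = 64/3 + (1/6)·(1357/7) = 751/14.
Government outlay = subsidy × quantity = 9 × 1357/7 = 12213/7.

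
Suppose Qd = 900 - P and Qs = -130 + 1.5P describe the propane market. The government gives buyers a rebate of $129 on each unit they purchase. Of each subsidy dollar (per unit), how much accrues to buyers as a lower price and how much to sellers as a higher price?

Buyers gain $77.4 per unit; sellers gain $51.6 per unit

Pre-subsidy: 900 - P = -130 + 1.5P gives P* = 412, Q* = 488.
With the rebate, buyers effectively pay Pb = Ps − 129, where Ps is the price sellers receive.
Demand in terms of Ps becomes Qd = 900 − 1(Ps − 129) = 1029 - Ps. Setting this equal to supply: 1029 - Ps = -130 + 1.5Ps, so Ps = 463.6.
Buyers pay Pb = 463.6 − 129 = 334.6; Q' = -130 + 1.5·463.6 = 565.4.
Buyers' price falls by P* − Pb = 412 − 334.6 = 77.4; sellers' price rises by Ps − P* = 463.6 − 412 = 51.6.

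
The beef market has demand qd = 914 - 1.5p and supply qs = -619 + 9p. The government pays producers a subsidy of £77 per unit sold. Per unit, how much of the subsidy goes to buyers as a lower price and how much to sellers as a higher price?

Buyers gain £66 per unit; sellers gain £11 per unit

Pre-subsidy: 914 - 1.5p = -619 + 9p gives p* = 146, q* = 695.
With the subsidy, sellers receive ps = pb + 77 for each unit, where pb is the price buyers pay.
Supply in terms of pb becomes qs = -619 + 9(pb + 77) = 74 + 9pb. Setting this equal to demand: 914 - 1.5pb = 74 + 9pb, so pb = 80.
Sellers receive ps = 80 + 77 = 157; q' = 914 − 1.5·80 = 794.
Buyers' price falls by p* − pb = 146 − 80 = 66; sellers' price rises by ps − p* = 157 − 146 = 11.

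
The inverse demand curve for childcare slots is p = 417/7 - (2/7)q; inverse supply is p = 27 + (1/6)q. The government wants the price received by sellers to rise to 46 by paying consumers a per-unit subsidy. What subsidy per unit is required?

At a seller price of 46, quantity supplied is -162 + 6·46 = 114.
Buyers absorb 114 only when they pay pb = 417/7 − (2/7)·114 = 27.
s = ps − pb = 46 − 27 = 19.

Required subsidy s = 19 per unit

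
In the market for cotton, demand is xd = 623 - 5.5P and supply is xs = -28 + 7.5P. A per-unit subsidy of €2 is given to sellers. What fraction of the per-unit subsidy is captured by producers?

Pre-subsidy: 623 - 5.5P = -28 + 7.5P gives P* = 651/13, x* = 9037/26.
With the subsidy, sellers receive Ps = Pb + 2 for each unit, where Pb is the price buyers pay.
Supply in terms of Pb becomes xs = -28 + 7.5(Pb + 2) = -13 + 7.5Pb. Setting this equal to demand: 623 - 5.5Pb = -13 + 7.5Pb, so Pb = 636/13.
Sellers receive Ps = 636/13 + 2 = 662/13; x' = 623 − 5.5·(636/13) = 4601/13.
Buyers' price falls by P* − Pb = 651/13 − 636/13 = 15/13; sellers' price rises by Ps − P* = 662/13 − 651/13 = 11/13.
So producers capture (11/13)/2 = 11/26 of each unit of subsidy.

Producer share = 11/26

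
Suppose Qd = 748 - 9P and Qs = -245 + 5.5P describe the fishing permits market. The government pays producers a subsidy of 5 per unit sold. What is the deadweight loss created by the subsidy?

Pre-subsidy: 748 - 9P = -245 + 5.5P gives P* = 1986/29, Q* = 3818/29.
With the subsidy, sellers receive Ps = Pb + 5 for each unit, where Pb is the price buyers pay.
Supply in terms of Pb becomes Qs = -245 + 5.5(Pb + 5) = -217.5 + 5.5Pb. Setting this equal to demand: 748 - 9Pb = -217.5 + 5.5Pb, so Pb = 1931/29.
Sellers receive Ps = 1931/29 + 5 = 2076/29; Q' = 748 − 9·(1931/29) = 4313/29.
The subsidy expands output by 4313/29 − 3818/29 = 495/29 past the efficient level; on those units the gap between marginal cost and willingness to pay runs from 0 up to 5.
DWL = ½ × 5 × 495/29 = 2475/58.

Deadweight loss = 2475/58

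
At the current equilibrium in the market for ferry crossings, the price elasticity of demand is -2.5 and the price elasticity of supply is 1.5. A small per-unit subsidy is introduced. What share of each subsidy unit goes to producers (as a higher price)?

For a small subsidy around the equilibrium, the benefit split depends on the relative slopes, which at a point are proportional to the elasticities.
Buyer share = εs/(εs + |εd|) = 1.5/(1.5 + 2.5) = 0.375; seller share = |εd|/(εs + |εd|) = 0.625.
So producers capture 0.625 of the subsidy.

Producer share = 0.625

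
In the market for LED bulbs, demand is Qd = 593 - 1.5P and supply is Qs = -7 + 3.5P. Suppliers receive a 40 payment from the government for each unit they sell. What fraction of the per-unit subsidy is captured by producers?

Pre-subsidy: 593 - 1.5P = -7 + 3.5P gives P* = 120, Q* = 413.
With the subsidy, sellers receive Ps = Pb + 40 for each unit, where Pb is the price buyers pay.
Supply in terms of Pb becomes Qs = -7 + 3.5(Pb + 40) = 133 + 3.5Pb. Setting this equal to demand: 593 - 1.5Pb = 133 + 3.5Pb, so Pb = 92.
Sellers receive Ps = 92 + 40 = 132; Q' = 593 − 1.5·92 = 455.
Buyers' price falls by P* − Pb = 120 − 92 = 28; sellers' price rises by Ps − P* = 132 − 120 = 12.
So producers capture 12/40 = 0.3 of each unit of subsidy.

Producer share = 0.3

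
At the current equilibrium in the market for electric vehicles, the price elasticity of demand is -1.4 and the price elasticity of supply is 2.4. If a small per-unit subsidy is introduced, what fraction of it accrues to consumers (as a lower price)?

For a small subsidy around the equilibrium, the benefit split depends on the relative slopes, which at a point are proportional to the elasticities.
Buyer share = εs/(εs + |εd|) = 2.4/(2.4 + 1.4) = 12/19; seller share = |εd|/(εs + |εd|) = 7/19.

Consumer share = 12/19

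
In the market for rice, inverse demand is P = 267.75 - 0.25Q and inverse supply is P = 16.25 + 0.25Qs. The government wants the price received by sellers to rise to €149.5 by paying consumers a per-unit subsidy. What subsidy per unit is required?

At a seller price of 149.5, quantity supplied is -65 + 4·149.5 = 533.
Buyers absorb 533 only when they pay Pb = 267.75 − 0.25·533 = 134.5.
s = Ps − Pb = 149.5 − 134.5 = 15.

Required subsidy s = €15 per unit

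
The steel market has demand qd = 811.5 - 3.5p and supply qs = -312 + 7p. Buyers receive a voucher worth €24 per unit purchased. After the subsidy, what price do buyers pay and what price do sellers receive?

Buyers pay €91; sellers receive €115

Pre-subsidy: 811.5 - 3.5p = -312 + 7p gives p* = 107, q* = 437.
With the rebate, buyers effectively pay pb = ps − 24, where ps is the price sellers receive.
Demand in terms of ps becomes qd = 811.5 − 3.5(ps − 24) = 895.5 - 3.5ps. Setting this equal to supply: 895.5 - 3.5ps = -312 + 7ps, so ps = 115.
Buyers pay pb = 115 − 24 = 91; q' = -312 + 7·115 = 493.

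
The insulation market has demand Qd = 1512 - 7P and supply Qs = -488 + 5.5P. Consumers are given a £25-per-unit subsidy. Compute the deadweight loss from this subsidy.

Pre-subsidy: 1512 - 7P = -488 + 5.5P gives P* = 160, Q* = 392.
With the rebate, buyers effectively pay Pb = Ps − 25, where Ps is the price sellers receive.
Demand in terms of Ps becomes Qd = 1512 − 7(Ps − 25) = 1687 - 7Ps. Setting this equal to supply: 1687 - 7Ps = -488 + 5.5Ps, so Ps = 174.
Buyers pay Pb = 174 − 25 = 149; Q' = -488 + 5.5·174 = 469.
The subsidy expands output by 469 − 392 = 77 past the efficient level; on those units the gap between marginal cost and willingness to pay runs from 0 up to 25.
DWL = ½ × 25 × 77 = 962.5.

Deadweight loss = £962.5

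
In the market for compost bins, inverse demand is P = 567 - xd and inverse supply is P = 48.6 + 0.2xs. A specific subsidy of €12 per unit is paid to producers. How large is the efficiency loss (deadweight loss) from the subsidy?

Pre-subsidy: 567 - x = 48.6 + 0.2x gives x* = 432 and P* = 135.
With the subsidy, sellers receive Ps = Pb + 12 for each unit, where Pb is the price buyers pay.
On the curves, Pb = 567 - x and Ps = 48.6 + 0.2x; the wedge Ps − Pb = 12 gives 48.6 + 0.2x − (567 - x) = 12, so x' = 442.
Then Pb = 567 − 1·442 = 125 and Ps = 48.6 + 0.2·442 = 137.
The subsidy expands output by 442 − 432 = 10 past the efficient level; on those units the gap between marginal cost and willingness to pay runs from 0 up to 12.
DWL = ½ × 12 × 10 = 60.

Deadweight loss = €60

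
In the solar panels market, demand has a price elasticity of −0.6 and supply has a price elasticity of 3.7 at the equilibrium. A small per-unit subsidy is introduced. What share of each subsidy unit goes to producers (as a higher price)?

Producer share = 6/43

For a small subsidy around the equilibrium, the benefit split depends on the relative slopes, which at a point are proportional to the elasticities.
Buyer share = εs/(εs + |εd|) = 3.7/(3.7 + 0.6) = 37/43; seller share = |εd|/(εs + |εd|) = 6/43.
So producers capture 6/43 of the subsidy.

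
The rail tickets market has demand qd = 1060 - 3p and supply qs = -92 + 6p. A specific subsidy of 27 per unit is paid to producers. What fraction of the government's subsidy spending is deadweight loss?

DWL / government spending = 27/730

Pre-subsidy: 1060 - 3p = -92 + 6p gives p* = 128, q* = 676.
With the subsidy, sellers receive ps = pb + 27 for each unit, where pb is the price buyers pay.
Supply in terms of pb becomes qs = -92 + 6(pb + 27) = 70 + 6pb. Setting this equal to demand: 1060 - 3pb = 70 + 6pb, so pb = 110.
Sellers receive ps = 110 + 27 = 137; q' = 1060 − 3·110 = 730.
ΔCS = ½(676 + 730)(128 − 110) = 12654; ΔPS = ½(676 + 730)(137 − 128) = 6327.
Government spending = 27 × 730 = 19710.
DWL = ½ × 27 × (730 − 676) = 729; fraction = 729 / 19710 = 27/730.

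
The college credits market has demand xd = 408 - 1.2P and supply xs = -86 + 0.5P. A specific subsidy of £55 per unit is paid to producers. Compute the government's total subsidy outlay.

Government cost = 73590/17

Pre-subsidy: 408 - 1.2P = -86 + 0.5P gives P* = 4940/17, x* = 1008/17.
With the subsidy, sellers receive Ps = Pb + 55 for each unit, where Pb is the price buyers pay.
Supply in terms of Pb becomes xs = -86 + 0.5(Pb + 55) = -58.5 + 0.5Pb. Setting this equal to demand: 408 - 1.2Pb = -58.5 + 0.5Pb, so Pb = 4665/17.
Sellers receive Ps = 4665/17 + 55 = 5600/17; x' = 408 − 1.2·(4665/17) = 1338/17.
Government outlay = subsidy × quantity = 55 × 1338/17 = 73590/17.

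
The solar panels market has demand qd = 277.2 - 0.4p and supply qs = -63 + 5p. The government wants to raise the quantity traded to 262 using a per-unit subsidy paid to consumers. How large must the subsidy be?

At q = 262, invert demand for the buyer price: pb = (277.2 − 262)/0.4 = 38; invert supply for the seller price: ps = (262 − (-63))/5 = 65.
The subsidy must fill the gap: s = ps − pb = 65 − 38 = 27.

Required subsidy s = 27 per unit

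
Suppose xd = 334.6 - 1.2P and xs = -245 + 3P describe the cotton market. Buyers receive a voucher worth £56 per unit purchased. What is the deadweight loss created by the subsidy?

Deadweight loss = £1344

Pre-subsidy: 334.6 - 1.2P = -245 + 3P gives P* = 138, x* = 169.
With the rebate, buyers effectively pay Pb = Ps − 56, where Ps is the price sellers receive.
Demand in terms of Ps becomes xd = 334.6 − 1.2(Ps − 56) = 401.8 - 1.2Ps. Setting this equal to supply: 401.8 - 1.2Ps = -245 + 3Ps, so Ps = 154.
Buyers pay Pb = 154 − 56 = 98; x' = -245 + 3·154 = 217.
The subsidy expands output by 217 − 169 = 48 past the efficient level; on those units the gap between marginal cost and willingness to pay runs from 0 up to 56.
DWL = ½ × 56 × 48 = 1344.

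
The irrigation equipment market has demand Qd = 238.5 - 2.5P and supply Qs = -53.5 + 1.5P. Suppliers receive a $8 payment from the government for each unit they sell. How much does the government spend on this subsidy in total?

Government cost = $508

Pre-subsidy: 238.5 - 2.5P = -53.5 + 1.5P gives P* = 73, Q* = 56.
With the subsidy, sellers receive Ps = Pb + 8 for each unit, where Pb is the price buyers pay.
Supply in terms of Pb becomes Qs = -53.5 + 1.5(Pb + 8) = -41.5 + 1.5Pb. Setting this equal to demand: 238.5 - 2.5Pb = -41.5 + 1.5Pb, so Pb = 70.
Sellers receive Ps = 70 + 8 = 78; Q' = 238.5 − 2.5·70 = 63.5.
Government outlay = subsidy × quantity = 8 × 63.5 = 508.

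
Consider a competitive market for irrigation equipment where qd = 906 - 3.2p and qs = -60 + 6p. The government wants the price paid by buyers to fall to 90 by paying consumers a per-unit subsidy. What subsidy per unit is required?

At a buyer price of 90, quantity demanded is 906 − 3.2·90 = 618.
Sellers supply 618 only when they receive ps with -60 + 6·ps = 618, i.e. ps = 113.
s = ps − pb = 113 − 90 = 23.

Required subsidy s = 23 per unit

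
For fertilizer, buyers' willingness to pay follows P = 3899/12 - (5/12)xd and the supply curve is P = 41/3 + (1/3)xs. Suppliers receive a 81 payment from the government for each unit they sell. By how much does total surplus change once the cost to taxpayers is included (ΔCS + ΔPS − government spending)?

Net change in total surplus = -4374

Pre-subsidy: 3899/12 - (5/12)x = 41/3 + (1/3)x gives x* = 415 and P* = 152.
With the subsidy, sellers receive Ps = Pb + 81 for each unit, where Pb is the price buyers pay.
On the curves, Pb = 3899/12 - (5/12)x and Ps = 41/3 + (1/3)x; the wedge Ps − Pb = 81 gives 41/3 + (1/3)x − (3899/12 - (5/12)x) = 81, so x' = 523.
Then Pb = 3899/12 − (5/12)·523 = 107 and Ps = 41/3 + (1/3)·523 = 188.
ΔCS = ½(415 + 523)(152 − 107) = 21105; ΔPS = ½(415 + 523)(188 − 152) = 16884.
Government spending = 81 × 523 = 42363.
Net change = 21105 + 16884 − 42363 = -4374. The loss equals the DWL triangle ½·81·108.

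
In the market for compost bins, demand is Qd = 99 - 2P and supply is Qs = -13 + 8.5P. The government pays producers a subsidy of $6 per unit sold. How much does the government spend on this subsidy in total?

Government cost = 3670/7

Pre-subsidy: 99 - 2P = -13 + 8.5P gives P* = 32/3, Q* = 233/3.
With the subsidy, sellers receive Ps = Pb + 6 for each unit, where Pb is the price buyers pay.
Supply in terms of Pb becomes Qs = -13 + 8.5(Pb + 6) = 38 + 8.5Pb. Setting this equal to demand: 99 - 2Pb = 38 + 8.5Pb, so Pb = 122/21.
Sellers receive Ps = 122/21 + 6 = 248/21; Q' = 99 − 2·(122/21) = 1835/21.
Government outlay = subsidy × quantity = 6 × 1835/21 = 3670/7.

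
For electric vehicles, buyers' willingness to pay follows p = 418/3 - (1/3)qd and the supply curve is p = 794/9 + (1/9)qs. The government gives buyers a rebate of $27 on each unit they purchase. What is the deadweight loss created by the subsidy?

Deadweight loss = $820.125

Pre-subsidy: 418/3 - (1/3)q = 794/9 + (1/9)q gives q* = 115 and p* = 101.
With the rebate, buyers effectively pay pb = ps − 27, where ps is the price sellers receive.
On the curves, pb = 418/3 - (1/3)q and ps = 794/9 + (1/9)q; the wedge ps − pb = 27 gives 794/9 + (1/9)q − (418/3 - (1/3)q) = 27, so q' = 175.75.
Then pb = 418/3 − (1/3)·175.75 = 80.75 and ps = 794/9 + (1/9)·175.75 = 107.75.
The subsidy expands output by 175.75 − 115 = 60.75 past the efficient level; on those units the gap between marginal cost and willingness to pay runs from 0 up to 27.
DWL = ½ × 27 × 60.75 = 820.125.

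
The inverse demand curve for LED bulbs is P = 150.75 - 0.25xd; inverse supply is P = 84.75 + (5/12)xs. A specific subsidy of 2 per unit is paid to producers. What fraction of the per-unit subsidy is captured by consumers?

Pre-subsidy: 150.75 - 0.25x = 84.75 + (5/12)x gives x* = 99 and P* = 126.
With the subsidy, sellers receive Ps = Pb + 2 for each unit, where Pb is the price buyers pay.
On the curves, Pb = 150.75 - 0.25x and Ps = 84.75 + (5/12)x; the wedge Ps − Pb = 2 gives 84.75 + (5/12)x − (150.75 - 0.25x) = 2, so x' = 102.
Then Pb = 150.75 − 0.25·102 = 125.25 and Ps = 84.75 + (5/12)·102 = 127.25.
Buyers' price falls by P* − Pb = 126 − 125.25 = 0.75; sellers' price rises by Ps − P* = 127.25 − 126 = 1.25.
So consumers capture 0.75/2 = 0.375 of each unit of subsidy.

Consumer share = 0.375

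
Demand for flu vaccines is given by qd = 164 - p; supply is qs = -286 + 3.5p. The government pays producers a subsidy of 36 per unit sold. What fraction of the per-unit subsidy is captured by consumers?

Consumer share = 7/9

Pre-subsidy: 164 - p = -286 + 3.5p gives p* = 100, q* = 64.
With the subsidy, sellers receive ps = pb + 36 for each unit, where pb is the price buyers pay.
Supply in terms of pb becomes qs = -286 + 3.5(pb + 36) = -160 + 3.5pb. Setting this equal to demand: 164 - pb = -160 + 3.5pb, so pb = 72.
Sellers receive ps = 72 + 36 = 108; q' = 164 − 1·72 = 92.
Buyers' price falls by p* − pb = 100 − 72 = 28; sellers' price rises by ps − p* = 108 − 100 = 8.
So consumers capture 28/36 = 7/9 of each unit of subsidy.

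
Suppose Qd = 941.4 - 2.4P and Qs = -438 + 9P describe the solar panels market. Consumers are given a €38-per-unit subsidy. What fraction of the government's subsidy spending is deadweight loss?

Pre-subsidy: 941.4 - 2.4P = -438 + 9P gives P* = 121, Q* = 651.
With the rebate, buyers effectively pay Pb = Ps − 38, where Ps is the price sellers receive.
Demand in terms of Ps becomes Qd = 941.4 − 2.4(Ps − 38) = 1032.6 - 2.4Ps. Setting this equal to supply: 1032.6 - 2.4Ps = -438 + 9Ps, so Ps = 129.
Buyers pay Pb = 129 − 38 = 91; Q' = -438 + 9·129 = 723.
ΔCS = ½(651 + 723)(121 − 91) = 20610; ΔPS = ½(651 + 723)(129 − 121) = 5496.
Government spending = 38 × 723 = 27474.
DWL = ½ × 38 × (723 − 651) = 1368; fraction = 1368 / 27474 = 12/241.

DWL / government spending = 12/241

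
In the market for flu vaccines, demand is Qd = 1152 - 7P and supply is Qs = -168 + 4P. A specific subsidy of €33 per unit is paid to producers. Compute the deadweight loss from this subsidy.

Deadweight loss = €1386

Pre-subsidy: 1152 - 7P = -168 + 4P gives P* = 120, Q* = 312.
With the subsidy, sellers receive Ps = Pb + 33 for each unit, where Pb is the price buyers pay.
Supply in terms of Pb becomes Qs = -168 + 4(Pb + 33) = -36 + 4Pb. Setting this equal to demand: 1152 - 7Pb = -36 + 4Pb, so Pb = 108.
Sellers receive Ps = 108 + 33 = 141; Q' = 1152 − 7·108 = 396.
The subsidy expands output by 396 − 312 = 84 past the efficient level; on those units the gap between marginal cost and willingness to pay runs from 0 up to 33.
DWL = ½ × 33 × 84 = 1386.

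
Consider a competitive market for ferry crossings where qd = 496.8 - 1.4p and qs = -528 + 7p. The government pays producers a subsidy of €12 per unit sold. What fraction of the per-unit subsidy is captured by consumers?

Consumer share = 5/6

Pre-subsidy: 496.8 - 1.4p = -528 + 7p gives p* = 122, q* = 326.
With the subsidy, sellers receive ps = pb + 12 for each unit, where pb is the price buyers pay.
Supply in terms of pb becomes qs = -528 + 7(pb + 12) = -444 + 7pb. Setting this equal to demand: 496.8 - 1.4pb = -444 + 7pb, so pb = 112.
Sellers receive ps = 112 + 12 = 124; q' = 496.8 − 1.4·112 = 340.
Buyers' price falls by p* − pb = 122 − 112 = 10; sellers' price rises by ps − p* = 124 − 122 = 2.
So consumers capture 10/12 = 5/6 of each unit of subsidy.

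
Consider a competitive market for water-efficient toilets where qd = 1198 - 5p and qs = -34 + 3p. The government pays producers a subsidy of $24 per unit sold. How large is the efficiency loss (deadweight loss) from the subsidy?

Deadweight loss = $540

Pre-subsidy: 1198 - 5p = -34 + 3p gives p* = 154, q* = 428.
With the subsidy, sellers receive ps = pb + 24 for each unit, where pb is the price buyers pay.
Supply in terms of pb becomes qs = -34 + 3(pb + 24) = 38 + 3pb. Setting this equal to demand: 1198 - 5pb = 38 + 3pb, so pb = 145.
Sellers receive ps = 145 + 24 = 169; q' = 1198 − 5·145 = 473.
The subsidy expands output by 473 − 428 = 45 past the efficient level; on those units the gap between marginal cost and willingness to pay runs from 0 up to 24.
DWL = ½ × 24 × 45 = 540.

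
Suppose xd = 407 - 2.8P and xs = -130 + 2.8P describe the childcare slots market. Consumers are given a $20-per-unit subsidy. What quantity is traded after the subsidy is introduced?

x' = 166.5

Pre-subsidy: 407 - 2.8P = -130 + 2.8P gives P* = 2685/28, x* = 138.5.
With the rebate, buyers effectively pay Pb = Ps − 20, where Ps is the price sellers receive.
Demand in terms of Ps becomes xd = 407 − 2.8(Ps − 20) = 463 - 2.8Ps. Setting this equal to supply: 463 - 2.8Ps = -130 + 2.8Ps, so Ps = 2965/28.
Buyers pay Pb = 2965/28 − 20 = 2405/28; x' = -130 + 2.8·(2965/28) = 166.5.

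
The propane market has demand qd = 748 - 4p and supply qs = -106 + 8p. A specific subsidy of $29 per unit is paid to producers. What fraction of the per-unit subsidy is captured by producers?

Producer share = 1/3

Pre-subsidy: 748 - 4p = -106 + 8p gives p* = 427/6, q* = 1390/3.
With the subsidy, sellers receive ps = pb + 29 for each unit, where pb is the price buyers pay.
Supply in terms of pb becomes qs = -106 + 8(pb + 29) = 126 + 8pb. Setting this equal to demand: 748 - 4pb = 126 + 8pb, so pb = 311/6.
Sellers receive ps = 311/6 + 29 = 485/6; q' = 748 − 4·(311/6) = 1622/3.
Buyers' price falls by p* − pb = 427/6 − 311/6 = 58/3; sellers' price rises by ps − p* = 485/6 − 427/6 = 29/3.
So producers capture (29/3)/29 = 1/3 of each unit of subsidy.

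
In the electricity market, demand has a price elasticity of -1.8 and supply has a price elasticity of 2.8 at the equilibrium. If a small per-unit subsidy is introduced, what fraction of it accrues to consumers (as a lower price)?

Consumer share = 14/23

For a small subsidy around the equilibrium, the benefit split depends on the relative slopes, which at a point are proportional to the elasticities.
Buyer share = εs/(εs + |εd|) = 2.8/(2.8 + 1.8) = 14/23; seller share = |εd|/(εs + |εd|) = 9/23.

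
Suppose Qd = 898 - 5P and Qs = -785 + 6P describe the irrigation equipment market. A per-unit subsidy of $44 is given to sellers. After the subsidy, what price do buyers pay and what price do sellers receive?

Buyers pay $129; sellers receive $173

Pre-subsidy: 898 - 5P = -785 + 6P gives P* = 153, Q* = 133.
With the subsidy, sellers receive Ps = Pb + 44 for each unit, where Pb is the price buyers pay.
Supply in terms of Pb becomes Qs = -785 + 6(Pb + 44) = -521 + 6Pb. Setting this equal to demand: 898 - 5Pb = -521 + 6Pb, so Pb = 129.
Sellers receive Ps = 129 + 44 = 173; Q' = 898 − 5·129 = 253.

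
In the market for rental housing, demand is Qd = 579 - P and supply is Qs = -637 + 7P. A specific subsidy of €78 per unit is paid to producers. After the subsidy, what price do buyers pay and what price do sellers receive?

Pre-subsidy: 579 - P = -637 + 7P gives P* = 152, Q* = 427.
With the subsidy, sellers receive Ps = Pb + 78 for each unit, where Pb is the price buyers pay.
Supply in terms of Pb becomes Qs = -637 + 7(Pb + 78) = -91 + 7Pb. Setting this equal to demand: 579 - Pb = -91 + 7Pb, so Pb = 83.75.
Sellers receive Ps = 83.75 + 78 = 161.75; Q' = 579 − 1·83.75 = 495.25.

Buyers pay €83.75; sellers receive €161.75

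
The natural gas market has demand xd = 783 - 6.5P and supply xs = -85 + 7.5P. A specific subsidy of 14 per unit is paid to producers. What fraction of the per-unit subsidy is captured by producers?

Pre-subsidy: 783 - 6.5P = -85 + 7.5P gives P* = 62, x* = 380.
With the subsidy, sellers receive Ps = Pb + 14 for each unit, where Pb is the price buyers pay.
Supply in terms of Pb becomes xs = -85 + 7.5(Pb + 14) = 20 + 7.5Pb. Setting this equal to demand: 783 - 6.5Pb = 20 + 7.5Pb, so Pb = 54.5.
Sellers receive Ps = 54.5 + 14 = 68.5; x' = 783 − 6.5·54.5 = 428.75.
Buyers' price falls by P* − Pb = 62 − 54.5 = 7.5; sellers' price rises by Ps − P* = 68.5 − 62 = 6.5.
So producers capture 6.5/14 = 13/28 of each unit of subsidy.

Producer share = 13/28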